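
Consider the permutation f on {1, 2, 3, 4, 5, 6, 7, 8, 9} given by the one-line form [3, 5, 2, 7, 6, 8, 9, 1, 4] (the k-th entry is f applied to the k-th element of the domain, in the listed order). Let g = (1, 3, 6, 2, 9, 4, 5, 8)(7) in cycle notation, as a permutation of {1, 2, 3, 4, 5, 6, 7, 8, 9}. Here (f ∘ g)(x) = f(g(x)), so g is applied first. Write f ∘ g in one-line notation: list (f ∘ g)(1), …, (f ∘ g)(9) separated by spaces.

(f ∘ g)(x) = f(g(x)). Computing each image: f(g(1)) = f(3) = 2, f(g(2)) = f(9) = 4, f(g(3)) = f(6) = 8, f(g(4)) = f(5) = 6, f(g(5)) = f(8) = 1, f(g(6)) = f(2) = 5, f(g(7)) = f(7) = 9, f(g(8)) = f(1) = 3, f(g(9)) = f(4) = 7.
Hence f ∘ g = [2 4 8 6 1 5 9 3 7].

2 4 8 6 1 5 9 3 7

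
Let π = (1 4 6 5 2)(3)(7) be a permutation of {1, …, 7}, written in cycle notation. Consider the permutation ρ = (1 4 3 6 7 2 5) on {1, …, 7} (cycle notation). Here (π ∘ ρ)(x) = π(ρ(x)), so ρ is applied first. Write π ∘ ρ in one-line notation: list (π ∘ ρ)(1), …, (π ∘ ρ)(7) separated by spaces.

6 2 5 3 4 7 1

For each element, apply ρ then π: 1 → 4 → 6; 2 → 5 → 2; 3 → 6 → 5; 4 → 3 → 3; 5 → 1 → 4; 6 → 7 → 7; 7 → 2 → 1.
So π ∘ ρ in one-line form is 6 2 5 3 4 7 1.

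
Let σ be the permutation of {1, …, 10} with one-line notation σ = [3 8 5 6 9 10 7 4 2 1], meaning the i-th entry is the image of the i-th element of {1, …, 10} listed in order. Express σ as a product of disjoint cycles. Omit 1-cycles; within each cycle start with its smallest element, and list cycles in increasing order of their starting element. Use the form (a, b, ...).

(1, 3, 5, 9, 2, 8, 4, 6, 10)

From 1: 1 → 3 → 5 → 9 → 2 → 8 → 4 → 6 → 10 → 1, closing the cycle (1, 3, 5, 9, 2, 8, 4, 6, 10).
Continuing from each remaining unvisited element yields (1, 3, 5, 9, 2, 8, 4, 6, 10).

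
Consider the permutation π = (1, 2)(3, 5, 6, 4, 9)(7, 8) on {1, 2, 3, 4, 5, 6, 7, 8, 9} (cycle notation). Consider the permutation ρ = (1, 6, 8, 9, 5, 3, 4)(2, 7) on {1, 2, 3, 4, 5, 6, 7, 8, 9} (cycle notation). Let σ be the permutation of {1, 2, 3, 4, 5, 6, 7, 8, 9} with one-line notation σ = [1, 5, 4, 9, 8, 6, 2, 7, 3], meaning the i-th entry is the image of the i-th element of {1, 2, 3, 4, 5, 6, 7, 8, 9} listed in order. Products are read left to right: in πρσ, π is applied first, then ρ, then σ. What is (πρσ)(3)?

4

Chase 3: π(3) = 5; ρ(5) = 3; σ(3) = 4. Hence (πρσ)(3) = 4.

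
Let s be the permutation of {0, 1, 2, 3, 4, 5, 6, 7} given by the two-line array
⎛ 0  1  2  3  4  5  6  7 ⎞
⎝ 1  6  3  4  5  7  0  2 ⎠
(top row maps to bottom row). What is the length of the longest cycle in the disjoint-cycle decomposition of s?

5

Decomposing into disjoint cycles gives (0, 1, 6)(2, 3, 4, 5, 7); the longest has length 5.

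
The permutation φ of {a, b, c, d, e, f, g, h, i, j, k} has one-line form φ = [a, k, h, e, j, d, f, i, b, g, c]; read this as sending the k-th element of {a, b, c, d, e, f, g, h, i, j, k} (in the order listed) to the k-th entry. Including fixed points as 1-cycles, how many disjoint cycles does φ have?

The cycle decomposition is (a)(b k c h i)(d e j g f), which has 3 cycles (counting 1-cycles).

3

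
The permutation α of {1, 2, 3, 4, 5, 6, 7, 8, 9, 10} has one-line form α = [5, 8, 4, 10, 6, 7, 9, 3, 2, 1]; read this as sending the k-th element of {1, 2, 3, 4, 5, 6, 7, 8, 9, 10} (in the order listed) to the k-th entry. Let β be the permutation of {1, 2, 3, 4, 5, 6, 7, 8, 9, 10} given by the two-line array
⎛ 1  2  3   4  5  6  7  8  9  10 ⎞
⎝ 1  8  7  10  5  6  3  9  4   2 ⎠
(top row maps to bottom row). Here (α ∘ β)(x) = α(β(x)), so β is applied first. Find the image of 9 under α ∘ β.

10

β(9) = 4, then α(4) = 10; composing gives (α ∘ β)(9) = 10.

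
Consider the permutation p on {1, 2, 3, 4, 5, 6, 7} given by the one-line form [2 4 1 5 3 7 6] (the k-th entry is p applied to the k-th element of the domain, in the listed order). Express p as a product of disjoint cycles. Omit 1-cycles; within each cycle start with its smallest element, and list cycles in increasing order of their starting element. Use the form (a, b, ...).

(1, 2, 4, 5, 3)(6, 7)

From 1: 1 → 2 → 4 → 5 → 3 → 1, closing the cycle (1, 2, 4, 5, 3).
Repeating from the next unused element and collecting all non-trivial cycles gives (1, 2, 4, 5, 3)(6, 7).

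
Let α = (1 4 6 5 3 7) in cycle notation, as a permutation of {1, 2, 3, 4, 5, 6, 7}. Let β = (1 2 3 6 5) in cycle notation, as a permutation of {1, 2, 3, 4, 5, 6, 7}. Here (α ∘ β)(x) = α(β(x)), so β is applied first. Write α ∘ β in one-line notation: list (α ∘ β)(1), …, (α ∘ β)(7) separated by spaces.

(α ∘ β)(x) = α(β(x)). Computing each image: α(β(1)) = α(2) = 2, α(β(2)) = α(3) = 7, α(β(3)) = α(6) = 5, α(β(4)) = α(4) = 6, α(β(5)) = α(1) = 4, α(β(6)) = α(5) = 3, α(β(7)) = α(7) = 1.
Hence α ∘ β = [2 7 5 6 4 3 1].

2 7 5 6 4 3 1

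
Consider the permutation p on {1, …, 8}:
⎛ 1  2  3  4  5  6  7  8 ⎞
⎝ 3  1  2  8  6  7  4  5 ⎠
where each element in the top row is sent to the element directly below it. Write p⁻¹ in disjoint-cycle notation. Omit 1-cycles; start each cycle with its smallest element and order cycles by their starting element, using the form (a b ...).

(1 2 3)(4 7 6 5 8)

First write p in disjoint cycles: (1 3 2)(4 8 5 6 7).
The inverse reverses every cycle; in canonical form, p⁻¹ = (1 2 3)(4 7 6 5 8).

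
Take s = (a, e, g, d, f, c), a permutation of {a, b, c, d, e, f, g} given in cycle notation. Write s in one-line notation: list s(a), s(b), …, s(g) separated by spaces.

e b a f g c d

Reading each image from the cycles: a↦e, b↦b, c↦a, d↦f, e↦g, f↦c, g↦d.
Listing these in domain order gives e b a f g c d.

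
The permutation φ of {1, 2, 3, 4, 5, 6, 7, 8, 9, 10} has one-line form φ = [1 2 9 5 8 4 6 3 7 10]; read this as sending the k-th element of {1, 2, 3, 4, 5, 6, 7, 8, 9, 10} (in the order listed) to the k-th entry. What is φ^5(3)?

Tracing 3 → 9 → … returns to 3 after 7 steps, so 3 lies in a 7-cycle (3, 9, 7, 6, 4, 5, 8).
Stepping 5 places around the cycle: 3 → 9 → 7 → 6 → 4 → 5.

5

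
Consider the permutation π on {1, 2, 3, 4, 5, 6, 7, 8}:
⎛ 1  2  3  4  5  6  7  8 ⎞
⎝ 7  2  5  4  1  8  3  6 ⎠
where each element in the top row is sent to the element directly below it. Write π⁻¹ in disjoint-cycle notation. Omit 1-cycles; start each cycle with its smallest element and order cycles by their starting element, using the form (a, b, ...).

The cycle decomposition of π is (1, 7, 3, 5)(6, 8).
The inverse reverses every cycle; in canonical form, π⁻¹ = (1, 5, 3, 7)(6, 8).

(1, 5, 3, 7)(6, 8)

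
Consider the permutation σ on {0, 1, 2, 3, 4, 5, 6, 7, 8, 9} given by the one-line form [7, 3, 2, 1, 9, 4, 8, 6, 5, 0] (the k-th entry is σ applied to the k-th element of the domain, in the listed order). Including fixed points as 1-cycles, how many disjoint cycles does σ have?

3

The cycle decomposition is (0 7 6 8 5 4 9)(1 3)(2), which has 3 cycles (counting 1-cycles).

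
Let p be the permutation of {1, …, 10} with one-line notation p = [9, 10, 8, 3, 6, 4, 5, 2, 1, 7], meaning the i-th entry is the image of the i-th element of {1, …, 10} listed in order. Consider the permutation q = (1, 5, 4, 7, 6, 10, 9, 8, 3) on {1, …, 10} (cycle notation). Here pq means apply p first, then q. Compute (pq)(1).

(pq)(1) = q(p(1)). p(1) = 9, then q(9) = 8. So (pq)(1) = 8.

8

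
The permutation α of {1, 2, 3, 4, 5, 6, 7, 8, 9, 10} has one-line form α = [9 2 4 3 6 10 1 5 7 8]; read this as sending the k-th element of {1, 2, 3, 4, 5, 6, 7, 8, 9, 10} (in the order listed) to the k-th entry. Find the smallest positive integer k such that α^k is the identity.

12

The disjoint-cycle form of α has cycle lengths 4, 3, 2, 1.
The order is lcm(4, 3, 2) = 12.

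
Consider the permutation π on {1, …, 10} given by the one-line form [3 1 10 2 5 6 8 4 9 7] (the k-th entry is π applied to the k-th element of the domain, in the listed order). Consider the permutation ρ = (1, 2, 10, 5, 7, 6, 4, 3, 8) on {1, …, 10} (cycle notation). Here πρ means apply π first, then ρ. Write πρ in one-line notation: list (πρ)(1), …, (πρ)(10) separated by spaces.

(πρ)(x) = ρ(π(x)). Computing each image: ρ(π(1)) = ρ(3) = 8, ρ(π(2)) = ρ(1) = 2, ρ(π(3)) = ρ(10) = 5, ρ(π(4)) = ρ(2) = 10, ρ(π(5)) = ρ(5) = 7, ρ(π(6)) = ρ(6) = 4, ρ(π(7)) = ρ(8) = 1, ρ(π(8)) = ρ(4) = 3, ρ(π(9)) = ρ(9) = 9, ρ(π(10)) = ρ(7) = 6.
Hence πρ = [8 2 5 10 7 4 1 3 9 6].

8 2 5 10 7 4 1 3 9 6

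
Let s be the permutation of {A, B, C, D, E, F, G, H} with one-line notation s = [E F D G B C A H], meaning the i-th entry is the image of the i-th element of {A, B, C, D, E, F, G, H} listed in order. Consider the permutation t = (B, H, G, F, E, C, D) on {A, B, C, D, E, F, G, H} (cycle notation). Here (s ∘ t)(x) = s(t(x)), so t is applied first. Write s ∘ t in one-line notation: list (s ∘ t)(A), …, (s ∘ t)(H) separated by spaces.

E H G F D B C A

Chase each element through t then s: A → A → E; B → H → H; C → D → G; D → B → F; E → C → D; F → E → B; G → F → C; H → G → A.
So s ∘ t in one-line form is E H G F D B C A.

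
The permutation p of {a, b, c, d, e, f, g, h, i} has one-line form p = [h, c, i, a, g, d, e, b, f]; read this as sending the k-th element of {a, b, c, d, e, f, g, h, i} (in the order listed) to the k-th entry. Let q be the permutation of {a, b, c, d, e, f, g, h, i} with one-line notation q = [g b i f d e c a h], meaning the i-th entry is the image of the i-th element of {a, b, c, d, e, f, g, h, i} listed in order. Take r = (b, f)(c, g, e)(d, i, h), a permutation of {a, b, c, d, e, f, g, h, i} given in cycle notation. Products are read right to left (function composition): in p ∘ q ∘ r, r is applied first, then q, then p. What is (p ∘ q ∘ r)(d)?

b

(p ∘ q ∘ r)(d) = p(q(r(d))). r(d) = i, then q(i) = h, then p(h) = b, so the result is b.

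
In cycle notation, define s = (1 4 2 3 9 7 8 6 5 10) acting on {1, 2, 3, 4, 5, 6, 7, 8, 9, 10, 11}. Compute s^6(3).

3 lies in the 10-cycle (1 4 2 3 9 7 8 6 5 10).
Advancing 6 steps from 3: 3 → 9 → 7 → 8 → 6 → 5 → 10.

10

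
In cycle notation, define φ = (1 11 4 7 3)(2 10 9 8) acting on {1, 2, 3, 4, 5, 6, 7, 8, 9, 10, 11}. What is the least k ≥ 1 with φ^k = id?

The cycle type of φ is (5, 4, 1, 1).
The order is lcm(5, 4) = 20.

20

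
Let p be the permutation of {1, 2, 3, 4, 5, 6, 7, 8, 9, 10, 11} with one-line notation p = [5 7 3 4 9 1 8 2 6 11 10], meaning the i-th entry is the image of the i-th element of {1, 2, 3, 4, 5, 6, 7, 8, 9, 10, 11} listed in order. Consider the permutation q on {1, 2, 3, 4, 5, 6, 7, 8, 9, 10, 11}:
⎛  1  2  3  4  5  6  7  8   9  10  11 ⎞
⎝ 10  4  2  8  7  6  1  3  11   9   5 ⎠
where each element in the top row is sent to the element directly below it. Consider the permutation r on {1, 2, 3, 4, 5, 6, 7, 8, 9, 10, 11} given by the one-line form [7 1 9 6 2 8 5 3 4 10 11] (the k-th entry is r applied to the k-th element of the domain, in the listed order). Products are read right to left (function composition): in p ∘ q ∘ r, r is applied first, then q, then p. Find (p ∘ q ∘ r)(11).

9

Apply the permutations in order: r(11) = 11, then q(11) = 5, then p(5) = 9. So (p ∘ q ∘ r)(11) = 9.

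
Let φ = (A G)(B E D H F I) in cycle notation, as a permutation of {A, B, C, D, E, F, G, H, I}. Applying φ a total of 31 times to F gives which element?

I

F lies in the 6-cycle (B E D H F I).
Since the cycle has length 6, φ^31 acts on it the same as φ^1 (31 mod 6 = 1).
Advancing 1 step from F: F → I.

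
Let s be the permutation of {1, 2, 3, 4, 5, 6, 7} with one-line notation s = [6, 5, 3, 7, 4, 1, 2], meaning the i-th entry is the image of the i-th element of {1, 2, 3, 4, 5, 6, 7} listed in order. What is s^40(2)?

2

Tracing 2 → 5 → … returns to 2 after 4 steps, so 2 lies in a 4-cycle (2, 5, 4, 7).
Since the cycle has length 4, s^40 acts on it the same as s^0 (40 mod 4 = 0).
So s^40(2) = 2.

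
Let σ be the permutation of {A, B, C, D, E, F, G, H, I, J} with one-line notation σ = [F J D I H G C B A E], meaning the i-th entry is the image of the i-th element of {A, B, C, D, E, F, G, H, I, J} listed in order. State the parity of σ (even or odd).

In disjoint-cycle form the cycle lengths are 6, 4.
A cycle of length ℓ contributes ℓ−1 transpositions, so σ is a product of 5 + 3 = 8 transpositions — even.

even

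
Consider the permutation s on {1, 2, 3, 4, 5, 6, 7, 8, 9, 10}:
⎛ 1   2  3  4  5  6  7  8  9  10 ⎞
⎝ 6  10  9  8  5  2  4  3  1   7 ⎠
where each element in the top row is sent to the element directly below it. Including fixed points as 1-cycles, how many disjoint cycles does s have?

The cycle decomposition is (1 6 2 10 7 4 8 3 9)(5), which has 2 cycles (counting 1-cycles).

2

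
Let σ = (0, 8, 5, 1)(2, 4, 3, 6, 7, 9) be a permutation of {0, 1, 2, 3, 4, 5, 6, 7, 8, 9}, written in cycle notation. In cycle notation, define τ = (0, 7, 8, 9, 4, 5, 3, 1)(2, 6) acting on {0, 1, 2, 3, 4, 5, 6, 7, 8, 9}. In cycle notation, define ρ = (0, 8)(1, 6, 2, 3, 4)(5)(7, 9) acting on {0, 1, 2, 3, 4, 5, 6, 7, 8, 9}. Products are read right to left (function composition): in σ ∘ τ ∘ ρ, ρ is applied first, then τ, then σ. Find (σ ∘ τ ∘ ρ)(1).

(σ ∘ τ ∘ ρ)(1) = σ(τ(ρ(1))). ρ(1) = 6, then τ(6) = 2, then σ(2) = 4, so the result is 4.

4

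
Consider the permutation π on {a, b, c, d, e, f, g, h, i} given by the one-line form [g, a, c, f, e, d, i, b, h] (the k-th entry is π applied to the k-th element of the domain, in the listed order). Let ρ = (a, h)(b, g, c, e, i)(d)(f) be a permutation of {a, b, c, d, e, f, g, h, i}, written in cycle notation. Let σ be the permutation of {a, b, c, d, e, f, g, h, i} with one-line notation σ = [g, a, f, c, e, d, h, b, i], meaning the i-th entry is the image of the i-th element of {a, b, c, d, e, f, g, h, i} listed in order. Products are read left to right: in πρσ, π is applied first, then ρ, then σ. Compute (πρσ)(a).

Apply the permutations in order: π(a) = g, then ρ(g) = c, then σ(c) = f. So (πρσ)(a) = f.

f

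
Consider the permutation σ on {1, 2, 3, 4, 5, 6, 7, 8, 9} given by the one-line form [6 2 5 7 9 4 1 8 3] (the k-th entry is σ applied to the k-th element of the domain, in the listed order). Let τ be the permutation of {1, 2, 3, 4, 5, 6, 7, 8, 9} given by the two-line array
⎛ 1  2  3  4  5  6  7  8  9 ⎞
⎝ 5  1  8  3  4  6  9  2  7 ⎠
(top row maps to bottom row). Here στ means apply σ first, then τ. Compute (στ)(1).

σ(1) = 6, then τ(6) = 6; composing gives (στ)(1) = 6.

6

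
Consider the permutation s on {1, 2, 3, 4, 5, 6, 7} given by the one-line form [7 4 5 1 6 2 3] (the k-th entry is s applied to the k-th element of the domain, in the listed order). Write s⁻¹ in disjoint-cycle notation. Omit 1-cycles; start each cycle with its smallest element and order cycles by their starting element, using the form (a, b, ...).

The cycle decomposition of s is (1, 7, 3, 5, 6, 2, 4).
Reversing each cycle (and rotating so the smallest element leads) gives s⁻¹ = (1, 4, 2, 6, 5, 3, 7).

(1, 4, 2, 6, 5, 3, 7)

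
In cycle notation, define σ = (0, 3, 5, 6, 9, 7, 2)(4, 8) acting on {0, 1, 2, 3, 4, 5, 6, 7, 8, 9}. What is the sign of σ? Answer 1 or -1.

-1

The cycle lengths are 7, 2, 1.
A cycle of length ℓ contributes ℓ−1 transpositions, so σ is a product of 6 + 1 = 7 transpositions — odd.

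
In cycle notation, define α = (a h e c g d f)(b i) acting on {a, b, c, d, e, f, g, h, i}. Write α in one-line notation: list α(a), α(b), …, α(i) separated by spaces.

h i g f c a d e b

Each element maps to the next entry in its cycle (wrapping to the front): a↦h, b↦i, c↦g, d↦f, e↦c, f↦a, g↦d, h↦e, i↦b.
Listing these in domain order gives h i g f c a d e b.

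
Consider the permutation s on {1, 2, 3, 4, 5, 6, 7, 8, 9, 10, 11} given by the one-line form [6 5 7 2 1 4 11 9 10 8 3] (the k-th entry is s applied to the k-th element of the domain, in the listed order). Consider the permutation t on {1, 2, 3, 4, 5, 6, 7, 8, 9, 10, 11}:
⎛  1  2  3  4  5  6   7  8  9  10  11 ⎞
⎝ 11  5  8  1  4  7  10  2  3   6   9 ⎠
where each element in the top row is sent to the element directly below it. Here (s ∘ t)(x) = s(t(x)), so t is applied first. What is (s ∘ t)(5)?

2

t(5) = 4, then s(4) = 2; composing gives (s ∘ t)(5) = 2.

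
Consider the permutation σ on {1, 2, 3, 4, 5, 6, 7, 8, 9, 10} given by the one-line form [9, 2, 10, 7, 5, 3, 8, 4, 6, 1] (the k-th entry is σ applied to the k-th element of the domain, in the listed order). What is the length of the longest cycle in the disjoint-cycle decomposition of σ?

5

Decomposing into disjoint cycles gives (1, 9, 6, 3, 10)(4, 7, 8); the longest has length 5.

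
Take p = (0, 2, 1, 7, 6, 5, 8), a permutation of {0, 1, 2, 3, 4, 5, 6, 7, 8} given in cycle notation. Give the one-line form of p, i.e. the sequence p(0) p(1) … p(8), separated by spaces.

Image by image: 0↦2, 1↦7, 2↦1, 3↦3, 4↦4, 5↦8, 6↦5, 7↦6, 8↦0.
So the one-line form is 2 7 1 3 4 8 5 6 0.

2 7 1 3 4 8 5 6 0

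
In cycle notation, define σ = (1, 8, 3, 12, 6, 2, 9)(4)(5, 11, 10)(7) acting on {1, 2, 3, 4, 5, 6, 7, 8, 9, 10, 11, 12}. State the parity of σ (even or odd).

The cycle lengths are 7, 3, 1, 1.
A cycle is odd iff its length is even; σ has 0 even-length cycles, so sgn(σ) = (−1)^0 and σ is even.

even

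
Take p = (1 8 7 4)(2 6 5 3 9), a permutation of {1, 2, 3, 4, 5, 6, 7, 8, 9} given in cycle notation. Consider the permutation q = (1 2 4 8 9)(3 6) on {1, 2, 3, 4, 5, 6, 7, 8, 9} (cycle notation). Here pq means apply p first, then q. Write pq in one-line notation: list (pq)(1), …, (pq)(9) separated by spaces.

9 3 1 2 6 5 8 7 4

For each element, apply p then q: 1 → 8 → 9; 2 → 6 → 3; 3 → 9 → 1; 4 → 1 → 2; 5 → 3 → 6; 6 → 5 → 5; 7 → 4 → 8; 8 → 7 → 7; 9 → 2 → 4.
Collecting the images, pq = [9 3 1 2 6 5 8 7 4].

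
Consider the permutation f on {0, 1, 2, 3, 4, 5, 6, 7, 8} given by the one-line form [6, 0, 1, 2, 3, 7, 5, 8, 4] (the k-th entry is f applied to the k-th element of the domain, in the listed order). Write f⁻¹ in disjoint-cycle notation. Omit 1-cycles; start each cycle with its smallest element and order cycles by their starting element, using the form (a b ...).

(0 1 2 3 4 8 7 5 6)

First write f in disjoint cycles: (0 6 5 7 8 4 3 2 1).
Reversing each cycle (and rotating so the smallest element leads) gives f⁻¹ = (0 1 2 3 4 8 7 5 6).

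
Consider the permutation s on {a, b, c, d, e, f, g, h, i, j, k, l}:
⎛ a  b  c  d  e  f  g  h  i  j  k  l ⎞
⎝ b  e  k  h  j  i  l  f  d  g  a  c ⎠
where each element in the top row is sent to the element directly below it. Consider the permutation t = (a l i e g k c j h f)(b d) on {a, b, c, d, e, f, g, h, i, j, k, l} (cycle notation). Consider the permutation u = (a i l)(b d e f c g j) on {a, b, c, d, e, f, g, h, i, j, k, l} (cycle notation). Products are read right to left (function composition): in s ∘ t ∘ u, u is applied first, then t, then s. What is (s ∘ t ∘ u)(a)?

Chase a: u(a) = i; t(i) = e; s(e) = j. Hence (s ∘ t ∘ u)(a) = j.

j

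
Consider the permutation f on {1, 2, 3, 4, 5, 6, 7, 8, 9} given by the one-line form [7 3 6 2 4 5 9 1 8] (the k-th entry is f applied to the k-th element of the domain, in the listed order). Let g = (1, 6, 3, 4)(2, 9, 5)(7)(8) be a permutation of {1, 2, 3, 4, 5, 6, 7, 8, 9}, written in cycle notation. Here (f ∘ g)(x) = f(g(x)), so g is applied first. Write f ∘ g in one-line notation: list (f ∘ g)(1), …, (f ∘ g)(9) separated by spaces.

5 8 2 7 3 6 9 1 4

(f ∘ g)(x) = f(g(x)). Computing each image: f(g(1)) = f(6) = 5, f(g(2)) = f(9) = 8, f(g(3)) = f(4) = 2, f(g(4)) = f(1) = 7, f(g(5)) = f(2) = 3, f(g(6)) = f(3) = 6, f(g(7)) = f(7) = 9, f(g(8)) = f(8) = 1, f(g(9)) = f(5) = 4.
Hence f ∘ g = [5 8 2 7 3 6 9 1 4].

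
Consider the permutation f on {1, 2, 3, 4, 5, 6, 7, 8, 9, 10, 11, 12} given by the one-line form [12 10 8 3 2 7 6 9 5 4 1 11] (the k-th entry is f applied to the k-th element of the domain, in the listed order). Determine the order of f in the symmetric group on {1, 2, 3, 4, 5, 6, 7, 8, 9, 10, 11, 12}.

42

Decomposing into disjoint cycles gives cycle lengths 7, 3, 2.
Since disjoint cycles commute, ord(f) = lcm(7, 3, 2) = 42.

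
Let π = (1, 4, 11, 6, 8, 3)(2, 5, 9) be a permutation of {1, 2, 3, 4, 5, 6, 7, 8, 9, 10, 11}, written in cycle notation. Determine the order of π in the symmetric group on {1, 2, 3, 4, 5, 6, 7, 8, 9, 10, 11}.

The disjoint cycles have lengths 6, 3, 1, 1.
The order is lcm(6, 3) = 6.

6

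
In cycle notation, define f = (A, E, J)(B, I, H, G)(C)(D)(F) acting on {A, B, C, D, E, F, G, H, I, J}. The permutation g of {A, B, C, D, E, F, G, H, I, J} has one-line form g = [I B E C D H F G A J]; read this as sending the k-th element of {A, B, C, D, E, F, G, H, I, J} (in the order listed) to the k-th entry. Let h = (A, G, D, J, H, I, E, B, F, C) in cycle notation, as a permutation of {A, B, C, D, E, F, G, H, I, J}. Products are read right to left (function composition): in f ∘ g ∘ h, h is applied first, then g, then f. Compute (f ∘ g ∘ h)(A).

F

(f ∘ g ∘ h)(A) = f(g(h(A))). h(A) = G, then g(G) = F, then f(F) = F, so the result is F.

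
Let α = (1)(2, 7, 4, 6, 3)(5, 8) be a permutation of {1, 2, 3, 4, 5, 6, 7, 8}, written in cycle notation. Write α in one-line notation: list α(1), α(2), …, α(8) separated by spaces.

Reading each image from the cycles: 1↦1, 2↦7, 3↦2, 4↦6, 5↦8, 6↦3, 7↦4, 8↦5.
So the one-line form is 1 7 2 6 8 3 4 5.

1 7 2 6 8 3 4 5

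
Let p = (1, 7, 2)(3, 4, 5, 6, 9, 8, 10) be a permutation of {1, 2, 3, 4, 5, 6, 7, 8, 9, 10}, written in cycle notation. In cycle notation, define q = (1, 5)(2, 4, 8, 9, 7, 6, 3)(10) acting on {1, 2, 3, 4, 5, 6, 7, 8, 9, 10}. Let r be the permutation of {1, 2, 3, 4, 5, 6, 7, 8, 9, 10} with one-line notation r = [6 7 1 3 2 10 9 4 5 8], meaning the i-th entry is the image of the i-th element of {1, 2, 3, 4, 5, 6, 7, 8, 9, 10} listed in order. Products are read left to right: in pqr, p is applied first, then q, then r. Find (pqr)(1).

10

Apply the permutations in order: p(1) = 7, then q(7) = 6, then r(6) = 10. So (pqr)(1) = 10.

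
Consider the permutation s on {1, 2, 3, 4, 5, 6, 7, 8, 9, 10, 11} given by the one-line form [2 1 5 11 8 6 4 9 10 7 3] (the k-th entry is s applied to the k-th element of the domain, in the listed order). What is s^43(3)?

9

Tracing 3 → 5 → … returns to 3 after 8 steps, so 3 lies in an 8-cycle (3 5 8 9 10 7 4 11).
Since the cycle has length 8, s^43 acts on it the same as s^3 (43 mod 8 = 3).
Stepping 3 places around the cycle: 3 → 5 → 8 → 9.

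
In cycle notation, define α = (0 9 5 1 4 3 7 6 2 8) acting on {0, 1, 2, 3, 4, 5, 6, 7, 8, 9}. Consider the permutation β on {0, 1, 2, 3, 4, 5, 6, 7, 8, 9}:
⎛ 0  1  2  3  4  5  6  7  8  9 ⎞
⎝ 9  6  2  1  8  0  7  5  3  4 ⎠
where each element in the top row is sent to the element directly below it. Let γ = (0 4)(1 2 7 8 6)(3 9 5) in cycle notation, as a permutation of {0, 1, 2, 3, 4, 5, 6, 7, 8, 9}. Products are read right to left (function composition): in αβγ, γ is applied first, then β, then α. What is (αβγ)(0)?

0

(αβγ)(0) = α(β(γ(0))). γ(0) = 4, then β(4) = 8, then α(8) = 0, so the result is 0.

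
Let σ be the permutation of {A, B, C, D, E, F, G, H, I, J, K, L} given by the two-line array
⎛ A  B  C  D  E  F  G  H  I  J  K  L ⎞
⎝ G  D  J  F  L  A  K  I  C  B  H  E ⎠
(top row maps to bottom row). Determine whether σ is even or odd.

even

In disjoint-cycle form the cycle lengths are 10, 2.
A cycle is odd iff its length is even; σ has 2 even-length cycles, so sgn(σ) = (−1)^2 and σ is even.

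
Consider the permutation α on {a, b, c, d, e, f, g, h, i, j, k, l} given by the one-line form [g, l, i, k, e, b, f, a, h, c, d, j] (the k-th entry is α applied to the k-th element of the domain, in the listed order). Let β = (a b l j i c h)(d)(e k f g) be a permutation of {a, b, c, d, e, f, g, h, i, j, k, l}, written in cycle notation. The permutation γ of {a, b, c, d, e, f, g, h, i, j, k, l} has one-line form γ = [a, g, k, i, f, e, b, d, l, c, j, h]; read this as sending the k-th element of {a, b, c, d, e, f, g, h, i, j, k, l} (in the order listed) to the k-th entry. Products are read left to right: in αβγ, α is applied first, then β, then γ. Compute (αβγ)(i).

a

(αβγ)(i) = γ(β(α(i))). α(i) = h, then β(h) = a, then γ(a) = a, so the result is a.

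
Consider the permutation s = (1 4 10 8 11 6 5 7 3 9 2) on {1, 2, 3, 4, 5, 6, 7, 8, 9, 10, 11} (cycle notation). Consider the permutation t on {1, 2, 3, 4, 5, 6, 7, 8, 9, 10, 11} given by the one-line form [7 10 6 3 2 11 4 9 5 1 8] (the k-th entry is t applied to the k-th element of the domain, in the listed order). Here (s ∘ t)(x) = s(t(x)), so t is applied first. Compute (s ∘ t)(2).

First apply t: t(2) = 10, then s(10) = 8. Thus (s ∘ t)(2) = 8.

8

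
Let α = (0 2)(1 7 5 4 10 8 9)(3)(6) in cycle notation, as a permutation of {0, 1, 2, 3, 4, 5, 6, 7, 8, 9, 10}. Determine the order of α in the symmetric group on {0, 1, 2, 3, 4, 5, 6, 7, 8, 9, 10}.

The disjoint cycles have lengths 7, 2, 1, 1.
The order is lcm(7, 2) = 14.

14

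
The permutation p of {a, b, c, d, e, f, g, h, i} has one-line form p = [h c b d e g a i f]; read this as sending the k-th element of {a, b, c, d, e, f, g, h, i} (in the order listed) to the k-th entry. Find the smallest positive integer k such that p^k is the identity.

The disjoint-cycle form of p has cycle lengths 5, 2, 1, 1.
The order of p is the least common multiple of its cycle lengths: lcm(5, 2) = 10.

10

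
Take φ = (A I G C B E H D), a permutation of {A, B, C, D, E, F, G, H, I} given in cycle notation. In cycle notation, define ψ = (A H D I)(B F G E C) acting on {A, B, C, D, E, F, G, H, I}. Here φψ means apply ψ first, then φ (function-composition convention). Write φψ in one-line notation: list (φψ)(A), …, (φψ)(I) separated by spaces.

(φψ)(x) = φ(ψ(x)). Computing each image: φ(ψ(A)) = φ(H) = D, φ(ψ(B)) = φ(F) = F, φ(ψ(C)) = φ(B) = E, φ(ψ(D)) = φ(I) = G, φ(ψ(E)) = φ(C) = B, φ(ψ(F)) = φ(G) = C, φ(ψ(G)) = φ(E) = H, φ(ψ(H)) = φ(D) = A, φ(ψ(I)) = φ(A) = I.
Hence φψ = [D F E G B C H A I].

D F E G B C H A I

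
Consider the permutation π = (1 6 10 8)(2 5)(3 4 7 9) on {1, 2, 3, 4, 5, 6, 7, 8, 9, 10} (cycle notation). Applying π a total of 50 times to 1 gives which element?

10

1 lies in the 4-cycle (1 6 10 8).
Powers repeat with period 4 on this cycle, and 50 mod 4 = 2, so π^50(1) = π^2(1).
Stepping 2 places around the cycle: 1 → 6 → 10.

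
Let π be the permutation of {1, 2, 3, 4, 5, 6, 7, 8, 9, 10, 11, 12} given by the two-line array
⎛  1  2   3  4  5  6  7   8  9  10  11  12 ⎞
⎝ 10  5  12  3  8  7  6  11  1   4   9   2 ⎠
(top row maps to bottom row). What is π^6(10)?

Tracing 10 → 4 → … returns to 10 after 10 steps, so 10 lies in a 10-cycle (1, 10, 4, 3, 12, 2, 5, 8, 11, 9).
Advancing 6 steps from 10: 10 → 4 → 3 → 12 → 2 → 5 → 8.

8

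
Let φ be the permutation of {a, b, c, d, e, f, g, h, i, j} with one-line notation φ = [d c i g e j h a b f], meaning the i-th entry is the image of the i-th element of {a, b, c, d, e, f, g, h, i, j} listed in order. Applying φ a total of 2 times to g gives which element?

Tracing g → h → … returns to g after 4 steps, so g lies in a 4-cycle (a d g h).
Advancing 2 steps from g: g → h → a.

a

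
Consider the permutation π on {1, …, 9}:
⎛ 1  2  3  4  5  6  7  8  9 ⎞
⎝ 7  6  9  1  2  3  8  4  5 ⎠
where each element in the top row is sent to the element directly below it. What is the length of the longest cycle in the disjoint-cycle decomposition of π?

5

Decomposing into disjoint cycles gives (1 7 8 4)(2 6 3 9 5); the longest has length 5.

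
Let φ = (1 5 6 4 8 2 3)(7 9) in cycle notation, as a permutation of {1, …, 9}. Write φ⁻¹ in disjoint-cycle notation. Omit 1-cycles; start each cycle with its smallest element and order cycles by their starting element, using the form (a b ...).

If φ sends a → b within a cycle, φ⁻¹ sends b → a; equivalently, reverse each cycle.
After reversing and putting each cycle's least element first, φ⁻¹ = (1 3 2 8 4 6 5)(7 9).

(1 3 2 8 4 6 5)(7 9)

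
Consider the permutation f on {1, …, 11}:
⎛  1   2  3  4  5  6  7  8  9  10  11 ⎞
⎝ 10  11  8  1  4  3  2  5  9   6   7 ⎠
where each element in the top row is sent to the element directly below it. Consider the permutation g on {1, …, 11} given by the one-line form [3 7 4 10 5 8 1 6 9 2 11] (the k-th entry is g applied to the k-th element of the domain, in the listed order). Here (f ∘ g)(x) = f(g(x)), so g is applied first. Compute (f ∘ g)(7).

(f ∘ g)(7) = f(g(7)). g(7) = 1, then f(1) = 10. So (f ∘ g)(7) = 10.

10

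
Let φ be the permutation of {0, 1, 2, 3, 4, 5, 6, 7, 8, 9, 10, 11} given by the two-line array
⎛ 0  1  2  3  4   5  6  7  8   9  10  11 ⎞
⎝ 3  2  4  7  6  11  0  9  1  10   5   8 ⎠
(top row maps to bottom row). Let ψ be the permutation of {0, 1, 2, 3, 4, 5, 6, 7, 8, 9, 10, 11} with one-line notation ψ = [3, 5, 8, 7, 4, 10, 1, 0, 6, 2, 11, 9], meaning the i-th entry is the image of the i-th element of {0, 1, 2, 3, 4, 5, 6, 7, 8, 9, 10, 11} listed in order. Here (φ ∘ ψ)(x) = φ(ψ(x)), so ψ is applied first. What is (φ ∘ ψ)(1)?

First apply ψ: ψ(1) = 5, then φ(5) = 11. Thus (φ ∘ ψ)(1) = 11.

11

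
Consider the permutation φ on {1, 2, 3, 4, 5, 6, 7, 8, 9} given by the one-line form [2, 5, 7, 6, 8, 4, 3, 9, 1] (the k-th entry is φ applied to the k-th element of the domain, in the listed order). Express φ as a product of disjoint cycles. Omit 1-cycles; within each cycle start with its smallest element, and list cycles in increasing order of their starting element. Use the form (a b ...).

Iterating φ from 1 gives 1 → 2 → 5 → 8 → 9 → 1; that is the 5-cycle (1 2 5 8 9).
Continuing from each remaining unvisited element yields (1 2 5 8 9)(3 7)(4 6).

(1 2 5 8 9)(3 7)(4 6)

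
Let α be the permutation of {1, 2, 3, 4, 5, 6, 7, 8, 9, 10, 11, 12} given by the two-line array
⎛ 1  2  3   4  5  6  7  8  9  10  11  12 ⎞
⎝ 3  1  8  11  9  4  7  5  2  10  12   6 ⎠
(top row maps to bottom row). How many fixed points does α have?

The fixed points (elements with α(x) = x) are {7, 10}, so there are 2.

2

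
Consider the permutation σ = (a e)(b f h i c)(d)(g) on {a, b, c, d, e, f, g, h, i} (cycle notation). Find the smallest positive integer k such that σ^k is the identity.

10

The cycle type of σ is (5, 2, 1, 1).
Since disjoint cycles commute, ord(σ) = lcm(5, 2) = 10.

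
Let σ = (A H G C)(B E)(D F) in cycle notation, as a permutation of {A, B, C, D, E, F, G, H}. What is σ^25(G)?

C

G lies in the 4-cycle (A H G C).
On a 4-cycle, σ^4 is the identity, so σ^25 = σ^1 there (25 ≡ 1 mod 4).
Stepping 1 place around the cycle: G → C.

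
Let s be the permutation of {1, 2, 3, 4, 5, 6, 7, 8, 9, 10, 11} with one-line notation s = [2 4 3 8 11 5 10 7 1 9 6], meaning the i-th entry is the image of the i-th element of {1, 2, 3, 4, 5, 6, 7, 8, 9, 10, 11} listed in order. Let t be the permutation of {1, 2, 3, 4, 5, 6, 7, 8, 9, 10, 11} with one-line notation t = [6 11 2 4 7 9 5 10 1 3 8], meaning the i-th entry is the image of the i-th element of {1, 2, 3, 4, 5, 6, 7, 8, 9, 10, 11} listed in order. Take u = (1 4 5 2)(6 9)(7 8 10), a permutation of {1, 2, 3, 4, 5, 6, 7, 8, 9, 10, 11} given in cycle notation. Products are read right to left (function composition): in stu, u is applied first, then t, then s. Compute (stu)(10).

11

Apply the permutations in order: u(10) = 7, then t(7) = 5, then s(5) = 11. So (stu)(10) = 11.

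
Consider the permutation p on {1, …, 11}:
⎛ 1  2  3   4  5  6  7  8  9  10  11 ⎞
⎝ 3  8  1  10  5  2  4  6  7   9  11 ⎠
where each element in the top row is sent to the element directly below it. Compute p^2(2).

Tracing 2 → 8 → … returns to 2 after 3 steps, so 2 lies in a 3-cycle (2 8 6).
Stepping 2 places around the cycle: 2 → 8 → 6.

6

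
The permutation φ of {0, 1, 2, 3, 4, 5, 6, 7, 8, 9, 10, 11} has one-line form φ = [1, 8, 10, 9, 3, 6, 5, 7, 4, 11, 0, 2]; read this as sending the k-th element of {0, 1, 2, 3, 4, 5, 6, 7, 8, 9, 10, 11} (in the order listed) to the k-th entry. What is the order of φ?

18

Decomposing into disjoint cycles gives cycle lengths 9, 2, 1.
The order of φ is the least common multiple of its cycle lengths: lcm(9, 2) = 18.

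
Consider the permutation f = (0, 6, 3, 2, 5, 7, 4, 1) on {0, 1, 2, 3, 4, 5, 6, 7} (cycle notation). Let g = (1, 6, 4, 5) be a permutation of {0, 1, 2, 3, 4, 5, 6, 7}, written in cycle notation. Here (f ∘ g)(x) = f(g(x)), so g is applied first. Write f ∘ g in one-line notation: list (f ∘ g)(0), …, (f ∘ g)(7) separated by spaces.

(f ∘ g)(x) = f(g(x)). Computing each image: f(g(0)) = f(0) = 6, f(g(1)) = f(6) = 3, f(g(2)) = f(2) = 5, f(g(3)) = f(3) = 2, f(g(4)) = f(5) = 7, f(g(5)) = f(1) = 0, f(g(6)) = f(4) = 1, f(g(7)) = f(7) = 4.
Hence f ∘ g = [6 3 5 2 7 0 1 4].

6 3 5 2 7 0 1 4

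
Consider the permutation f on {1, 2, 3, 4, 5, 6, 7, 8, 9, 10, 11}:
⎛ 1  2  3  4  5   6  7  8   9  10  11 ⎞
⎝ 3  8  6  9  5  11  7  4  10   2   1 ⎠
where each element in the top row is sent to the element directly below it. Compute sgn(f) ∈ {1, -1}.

-1

In disjoint-cycle form the cycle lengths are 5, 4, 1, 1.
A cycle of length ℓ contributes ℓ−1 transpositions, so f is a product of 4 + 3 = 7 transpositions — odd.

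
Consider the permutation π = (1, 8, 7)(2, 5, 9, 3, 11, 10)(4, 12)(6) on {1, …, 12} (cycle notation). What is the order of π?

6

The cycle type of π is (6, 3, 2, 1).
The order of π is the least common multiple of its cycle lengths: lcm(6, 3, 2) = 6.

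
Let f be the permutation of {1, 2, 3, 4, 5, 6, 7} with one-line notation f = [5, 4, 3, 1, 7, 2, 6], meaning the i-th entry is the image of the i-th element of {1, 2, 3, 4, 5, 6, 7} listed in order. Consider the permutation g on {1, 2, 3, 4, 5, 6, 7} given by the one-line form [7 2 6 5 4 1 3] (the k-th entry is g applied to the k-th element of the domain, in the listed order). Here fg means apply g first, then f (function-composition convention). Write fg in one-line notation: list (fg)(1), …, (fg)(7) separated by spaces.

6 4 2 7 1 5 3

Chase each element through g then f: 1 → 7 → 6; 2 → 2 → 4; 3 → 6 → 2; 4 → 5 → 7; 5 → 4 → 1; 6 → 1 → 5; 7 → 3 → 3.
Collecting the images, fg = [6 4 2 7 1 5 3].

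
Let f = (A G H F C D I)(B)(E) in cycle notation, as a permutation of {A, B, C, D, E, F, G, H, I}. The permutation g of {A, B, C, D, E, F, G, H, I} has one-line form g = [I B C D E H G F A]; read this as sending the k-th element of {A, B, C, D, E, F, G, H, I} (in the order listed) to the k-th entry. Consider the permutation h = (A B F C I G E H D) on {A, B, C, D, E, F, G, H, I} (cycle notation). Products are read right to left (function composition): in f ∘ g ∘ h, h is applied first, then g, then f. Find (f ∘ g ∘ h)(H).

Apply the permutations in order: h(H) = D, then g(D) = D, then f(D) = I. So (f ∘ g ∘ h)(H) = I.

I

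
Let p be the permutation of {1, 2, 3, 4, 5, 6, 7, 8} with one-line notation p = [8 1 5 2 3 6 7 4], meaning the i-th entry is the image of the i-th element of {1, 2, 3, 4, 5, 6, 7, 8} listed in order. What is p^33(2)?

Tracing 2 → 1 → … returns to 2 after 4 steps, so 2 lies in a 4-cycle (1, 8, 4, 2).
Powers repeat with period 4 on this cycle, and 33 mod 4 = 1, so p^33(2) = p^1(2).
Advancing 1 step from 2: 2 → 1.

1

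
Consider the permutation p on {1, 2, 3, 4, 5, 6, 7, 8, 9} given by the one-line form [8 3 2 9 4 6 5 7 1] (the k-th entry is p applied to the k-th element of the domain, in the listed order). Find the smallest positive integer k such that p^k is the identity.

6

Decomposing into disjoint cycles gives cycle lengths 6, 2, 1.
The order is lcm(6, 2) = 6.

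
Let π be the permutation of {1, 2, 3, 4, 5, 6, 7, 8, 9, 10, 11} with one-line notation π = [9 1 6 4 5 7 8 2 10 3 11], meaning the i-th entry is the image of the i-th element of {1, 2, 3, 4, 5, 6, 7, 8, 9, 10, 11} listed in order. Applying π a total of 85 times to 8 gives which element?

3

Tracing 8 → 2 → … returns to 8 after 8 steps, so 8 lies in an 8-cycle (1 9 10 3 6 7 8 2).
On an 8-cycle, π^8 is the identity, so π^85 = π^5 there (85 ≡ 5 mod 8).
Stepping 5 places around the cycle: 8 → 2 → 1 → 9 → 10 → 3.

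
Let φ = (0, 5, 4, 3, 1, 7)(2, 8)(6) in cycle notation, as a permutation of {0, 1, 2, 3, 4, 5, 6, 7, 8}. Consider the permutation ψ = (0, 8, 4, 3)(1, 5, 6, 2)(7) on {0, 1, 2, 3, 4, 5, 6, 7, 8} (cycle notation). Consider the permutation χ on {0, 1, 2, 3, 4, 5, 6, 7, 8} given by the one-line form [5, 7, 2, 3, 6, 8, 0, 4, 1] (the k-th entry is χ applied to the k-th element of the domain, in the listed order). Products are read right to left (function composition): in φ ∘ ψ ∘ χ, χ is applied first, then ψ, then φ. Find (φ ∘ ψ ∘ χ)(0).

Apply the permutations in order: χ(0) = 5, then ψ(5) = 6, then φ(6) = 6. So (φ ∘ ψ ∘ χ)(0) = 6.

6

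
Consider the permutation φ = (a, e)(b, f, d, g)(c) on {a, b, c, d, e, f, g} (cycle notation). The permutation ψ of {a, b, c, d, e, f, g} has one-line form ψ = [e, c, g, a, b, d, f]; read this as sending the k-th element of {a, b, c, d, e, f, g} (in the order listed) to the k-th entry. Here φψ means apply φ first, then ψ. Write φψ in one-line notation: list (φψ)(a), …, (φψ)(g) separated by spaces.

b d g f e a c

Chase each element through φ then ψ: a → e → b; b → f → d; c → c → g; d → g → f; e → a → e; f → d → a; g → b → c.
Collecting the images, φψ = [b d g f e a c].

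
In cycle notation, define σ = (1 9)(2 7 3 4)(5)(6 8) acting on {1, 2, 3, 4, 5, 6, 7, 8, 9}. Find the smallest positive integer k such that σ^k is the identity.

4

The disjoint cycles have lengths 4, 2, 2, 1.
The order is lcm(4, 2, 2) = 4.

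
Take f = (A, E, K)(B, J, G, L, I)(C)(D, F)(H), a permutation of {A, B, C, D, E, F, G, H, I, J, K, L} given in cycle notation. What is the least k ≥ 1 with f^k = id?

30

The cycle type of f is (5, 3, 2, 1, 1).
The order of f is the least common multiple of its cycle lengths: lcm(5, 3, 2) = 30.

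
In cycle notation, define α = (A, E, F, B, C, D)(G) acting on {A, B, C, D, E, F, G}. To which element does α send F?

F appears in (A, E, F, B, C, D); the next entry (wrapping around) is B.

B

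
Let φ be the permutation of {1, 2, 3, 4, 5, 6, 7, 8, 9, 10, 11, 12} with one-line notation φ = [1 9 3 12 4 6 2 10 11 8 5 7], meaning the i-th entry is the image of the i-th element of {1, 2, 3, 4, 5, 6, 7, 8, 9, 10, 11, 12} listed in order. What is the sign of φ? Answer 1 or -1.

-1

In disjoint-cycle form the cycle lengths are 7, 2, 1, 1, 1.
A cycle of length ℓ contributes ℓ−1 transpositions, so φ is a product of 6 + 1 = 7 transpositions — odd.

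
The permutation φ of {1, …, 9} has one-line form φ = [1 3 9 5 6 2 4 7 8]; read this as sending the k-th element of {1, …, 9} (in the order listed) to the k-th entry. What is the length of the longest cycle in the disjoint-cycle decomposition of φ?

8

Decomposing into disjoint cycles gives (2, 3, 9, 8, 7, 4, 5, 6); the longest has length 8.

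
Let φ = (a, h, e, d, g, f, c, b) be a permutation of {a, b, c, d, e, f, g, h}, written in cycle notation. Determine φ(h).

In the cycle (a, h, e, d, g, f, c, b), h is followed by e, so φ(h) = e.

e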